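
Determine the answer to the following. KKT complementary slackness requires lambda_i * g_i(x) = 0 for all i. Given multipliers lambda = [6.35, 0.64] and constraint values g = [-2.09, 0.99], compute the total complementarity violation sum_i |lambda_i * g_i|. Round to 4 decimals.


KKT complementary slackness check:
lambda_1 * g_1 = 6.35 * -2.09 = -13.2715
lambda_2 * g_2 = 0.64 * 0.99 = 0.6336
Total violation = 13.2715 + 0.6336 = 13.9051


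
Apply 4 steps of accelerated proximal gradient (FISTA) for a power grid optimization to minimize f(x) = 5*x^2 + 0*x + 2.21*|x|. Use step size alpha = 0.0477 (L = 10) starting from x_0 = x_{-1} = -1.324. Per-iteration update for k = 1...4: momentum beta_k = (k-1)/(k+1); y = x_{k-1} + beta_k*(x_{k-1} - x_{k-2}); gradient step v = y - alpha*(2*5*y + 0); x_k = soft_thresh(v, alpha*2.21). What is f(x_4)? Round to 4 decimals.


FISTA on f(x) = 5*x^2 + 0*x + 2.21*|x|
L = 10, alpha = 0.0477
Iteration 1: beta = 0.0, y = -1.324 + 0.0*(-1.324 + 1.324) = -1.324
  grad(y) = -13.24, v = y - alpha*grad = -0.6925
  prox(v) = soft_thresh(-0.6925, 0.1054) = -0.587
Iteration 2: beta = 0.3333, y = -0.587 + 0.3333*(-0.587 + 1.324) = -0.3414
  grad(y) = -3.4138, v = y - alpha*grad = -0.1785
  prox(v) = soft_thresh(-0.1785, 0.1054) = -0.0731
Iteration 3: beta = 0.5, y = -0.0731 + 0.5*(-0.0731 + 0.587) = 0.1838
  grad(y) = 1.8383, v = y - alpha*grad = 0.0961
  prox(v) = soft_thresh(0.0961, 0.1054) = 0.0
Iteration 4: beta = 0.6, y = 0.0 + 0.6*(0.0 + 0.0731) = 0.0439
  grad(y) = 0.4387, v = y - alpha*grad = 0.0229
  prox(v) = soft_thresh(0.0229, 0.1054) = 0.0
f(x_4) = 5*0.0^2 + 0*0.0 + 2.21*|0.0| = 0.0


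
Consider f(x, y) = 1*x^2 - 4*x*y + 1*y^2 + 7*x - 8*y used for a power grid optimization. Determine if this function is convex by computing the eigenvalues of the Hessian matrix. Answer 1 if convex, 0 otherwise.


The Hessian of f(x,y) = 1*x^2 - 4*x*y + 1*y^2 + 7*x - 8*y is:
H = [[2, -4], [-4, 2]]
Trace = 2 + 2 = 4
Determinant = 2*2 - (-4)^2 = -12
Discriminant = (4)^2 - 4*-12 = 64.0
Eigenvalues: lambda_1 = -2.0, lambda_2 = 6.0
The function is not convex.

0


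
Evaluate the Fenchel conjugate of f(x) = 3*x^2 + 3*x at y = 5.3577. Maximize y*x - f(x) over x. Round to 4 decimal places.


f*(y) = sup_x {y*x - a*x^2 - b*x} = sup_x {(y-b)*x - a*x^2}
FOC: (y - b) - 2a*x = 0 => x* = (y - b)/(2a)
x* = (5.3577 - 3)/(2*3) = 0.393
f*(5.3577) = (y-b)^2/(4a) = (5.3577 - 3)^2/(4*3)
= 5.5587/12 = 0.4632


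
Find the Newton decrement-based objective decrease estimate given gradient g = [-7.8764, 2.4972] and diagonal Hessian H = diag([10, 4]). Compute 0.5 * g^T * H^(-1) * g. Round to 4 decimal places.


Step 1: H is diagonal, so H^(-1) * g = [-0.7876, 0.6243].
Step 2: g^T H^(-1) g = sum_i g_i^2 / H_ii
  = (-7.8764)^2/10 + (2.4972)^2/4
  = 6.2038 + 1.559 = 7.7628
Step 3: Objective decrease = 0.5 * g^T H^(-1) g = 3.8814


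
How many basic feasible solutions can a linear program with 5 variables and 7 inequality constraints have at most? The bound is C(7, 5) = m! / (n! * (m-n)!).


Each vertex corresponds to some choice of n active constraints out of m, so the number of vertices is at most C(m, n) = m! / (n!(m-n)!).
m = 7, n = 5
Numerator: 7 * 6 * 5 * 4 * 3
Denominator: 5! = 120
C(7, 5) = 21


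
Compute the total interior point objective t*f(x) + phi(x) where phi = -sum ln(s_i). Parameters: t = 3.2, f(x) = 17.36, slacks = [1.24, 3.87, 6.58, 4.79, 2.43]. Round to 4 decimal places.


Step 1: Compute log-barrier.
ln values: [0.2151, 1.3533, 1.884, 1.5665, 0.8879]
phi = -(0.2151 + 1.3533 + 1.884 + 1.5665 + 0.8879) = -5.9068
Step 2: Compute augmented objective.
t*f(x) = 3.2*17.36 = 55.552
Total = 55.552 - 5.9068 = 49.6452


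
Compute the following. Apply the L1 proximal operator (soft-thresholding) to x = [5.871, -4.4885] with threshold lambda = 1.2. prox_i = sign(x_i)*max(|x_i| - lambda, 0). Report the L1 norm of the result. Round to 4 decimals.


Soft-thresholding with lambda = 1.2:
prox(5.871) = sign(5.871)*max(|5.871| - 1.2, 0) = 4.671
prox(-4.4885) = sign(-4.4885)*max(|-4.4885| - 1.2, 0) = -3.2885
prox(x) = [4.671, -3.2885]
||prox(x)||_1 = 4.671 + 3.2885 = 7.9595


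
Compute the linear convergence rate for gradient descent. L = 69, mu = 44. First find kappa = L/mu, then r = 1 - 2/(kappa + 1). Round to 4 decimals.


Step 1: Compute the condition number.
kappa = L/mu = 69/44 = 1.5682
Step 2: Compute the convergence rate.
r = 1 - 2/(kappa + 1) = 1 - 2*mu/(L + mu) = (L - mu)/(L + mu) = 25/113 = 0.2212


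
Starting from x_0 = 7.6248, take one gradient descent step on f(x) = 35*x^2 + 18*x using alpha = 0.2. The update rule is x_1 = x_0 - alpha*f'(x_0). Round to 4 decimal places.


We compute the gradient at x_0 and apply the update.
f'(x) = 70*x + 18
f'(7.6248) = 70*7.6248 + 18 = 551.736
x_1 = 7.6248 - 0.2*551.736 = -102.7224


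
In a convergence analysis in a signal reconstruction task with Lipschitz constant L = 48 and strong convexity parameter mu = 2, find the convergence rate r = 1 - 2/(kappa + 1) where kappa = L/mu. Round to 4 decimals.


Step 1: Compute the condition number.
kappa = L/mu = 48/2 = 24.0
Step 2: Compute the convergence rate.
r = 1 - 2/(kappa + 1) = 1 - 2*mu/(L + mu) = (L - mu)/(L + mu) = 46/50 = 0.92


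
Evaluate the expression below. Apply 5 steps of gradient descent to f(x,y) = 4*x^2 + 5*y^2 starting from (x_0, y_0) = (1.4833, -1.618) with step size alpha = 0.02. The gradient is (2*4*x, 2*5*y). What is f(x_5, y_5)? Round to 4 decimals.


Gradient descent on f(x,y) = 4*x^2 + 5*y^2.
Starting point: (1.4833, -1.618), alpha = 0.02
Step 1: grad_x = 2*4*1.4833 = 11.8664, grad_y = 2*5*-1.618 = -16.18
  x_1 = 1.4833 - 0.02*11.8664 = 1.246
  y_1 = -1.618 - 0.02*-16.18 = -1.2944
Step 2: grad_x = 2*4*1.246 = 9.9678, grad_y = 2*5*-1.2944 = -12.944
  x_2 = 1.246 - 0.02*9.9678 = 1.0466
  y_2 = -1.2944 - 0.02*-12.944 = -1.0355
Step 3: grad_x = 2*4*1.0466 = 8.3729, grad_y = 2*5*-1.0355 = -10.3552
  x_3 = 1.0466 - 0.02*8.3729 = 0.8792
  y_3 = -1.0355 - 0.02*-10.3552 = -0.8284
Step 4: grad_x = 2*4*0.8792 = 7.0333, grad_y = 2*5*-0.8284 = -8.2842
  x_4 = 0.8792 - 0.02*7.0333 = 0.7385
  y_4 = -0.8284 - 0.02*-8.2842 = -0.6627
Step 5: grad_x = 2*4*0.7385 = 5.9079, grad_y = 2*5*-0.6627 = -6.6273
  x_5 = 0.7385 - 0.02*5.9079 = 0.6203
  y_5 = -0.6627 - 0.02*-6.6273 = -0.5302
f(0.6203, -0.5302) = 4*0.6203^2 + 5*(-0.5302)^2 = 2.9447


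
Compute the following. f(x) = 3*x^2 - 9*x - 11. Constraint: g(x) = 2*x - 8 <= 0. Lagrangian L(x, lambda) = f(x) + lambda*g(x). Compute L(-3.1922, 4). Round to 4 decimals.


Step 1: Evaluate f(x).
f(-3.1922) = 3*(-3.1922)^2 - 9*(-3.1922) - 11 = 48.3002
Step 2: Evaluate g(x).
g(-3.1922) = 2*-3.1922 - 8 = -14.3844
Step 3: Compute Lagrangian.
L = 48.3002 + 4*-14.3844 = -9.2374


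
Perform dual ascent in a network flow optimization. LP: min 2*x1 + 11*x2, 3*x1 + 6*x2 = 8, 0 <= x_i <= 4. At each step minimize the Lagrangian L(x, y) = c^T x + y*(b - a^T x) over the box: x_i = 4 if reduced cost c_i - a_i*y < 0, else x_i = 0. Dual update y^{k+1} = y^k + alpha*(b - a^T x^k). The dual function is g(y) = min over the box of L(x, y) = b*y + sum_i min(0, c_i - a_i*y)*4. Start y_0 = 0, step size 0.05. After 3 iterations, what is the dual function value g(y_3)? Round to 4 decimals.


Dual ascent for LP: min 2*x1 + 11*x2, 3*x1 + 6*x2 = 8, 0 <= x_i <= 4
Step 1: y^k = 0.0, reduced costs: (2.0, 11.0)
  x^k = (0.0, 0.0), subgradient = b - a^T x = 8.0
  y^{k+1} = 0.0 + 0.05*8.0 = 0.4
Step 2: y^k = 0.4, reduced costs: (0.8, 8.6)
  x^k = (0.0, 0.0), subgradient = b - a^T x = 8.0
  y^{k+1} = 0.4 + 0.05*8.0 = 0.8
Step 3: y^k = 0.8, reduced costs: (-0.4, 6.2)
  x^k = (4.0, 0.0), subgradient = b - a^T x = -4.0
  y^{k+1} = 0.8 + 0.05*-4.0 = 0.6
Dual objective at y_3 = 0.6: reduced costs (0.2, 7.4), box minimizer x = (0.0, 0.0)
g(y_3) = b*y + (c1 - a1*y)*x1 + (c2 - a2*y)*x2 = 8*0.6 + 0.2*0.0 + 7.4*0.0 = 4.8 + 0.0 + 0.0 = 4.8


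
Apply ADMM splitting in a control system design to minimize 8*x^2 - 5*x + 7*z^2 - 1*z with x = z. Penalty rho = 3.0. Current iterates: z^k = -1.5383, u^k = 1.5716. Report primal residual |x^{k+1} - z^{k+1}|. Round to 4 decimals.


ADMM iteration with rho = 3.0, z^k = -1.5383, u^k = 1.5716
Step 1: x-update.
Minimize 8*x^2 - 5*x + (3.0/2)*(x + 1.5383 + 1.5716)^2
FOC: (2*8 + 3.0)*x = 5 + 3.0*(-1.5383 - 1.5716)
x^{k+1} = -0.2279
Step 2: z-update.
Minimize 7*z^2 - 1*z + (3.0/2)*(-0.2279 - z + 1.5716)^2
FOC: (2*7 + 3.0)*z = 1 + 3.0*(-0.2279 + 1.5716)
z^{k+1} = 0.296
Step 3: u-update.
u^{k+1} = 1.5716 - 0.2279 - 0.296 = 1.0478
Step 4: Primal residual = |-0.2279 - 0.296| = 0.5238


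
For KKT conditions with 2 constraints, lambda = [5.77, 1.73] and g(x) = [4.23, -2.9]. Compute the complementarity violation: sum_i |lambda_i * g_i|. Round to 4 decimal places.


KKT complementary slackness check:
lambda_1 * g_1 = 5.77 * 4.23 = 24.4071
lambda_2 * g_2 = 1.73 * -2.9 = -5.017
Total violation = 24.4071 + 5.017 = 29.4241


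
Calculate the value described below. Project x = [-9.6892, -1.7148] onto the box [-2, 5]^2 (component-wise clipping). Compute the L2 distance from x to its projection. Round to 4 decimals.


Project each component onto [-2, 5].
clip(-9.6892) = -2.0, clip(-1.7148) = -1.7148
Projection = [-2.0, -1.7148]
Squared diffs: [59.1238, 0.0]
Distance = sqrt(59.1238) = 7.6892


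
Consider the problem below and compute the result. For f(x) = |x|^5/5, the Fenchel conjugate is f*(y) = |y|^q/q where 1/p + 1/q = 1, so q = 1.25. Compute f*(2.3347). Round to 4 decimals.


The conjugate exponent q satisfies 1/p + 1/q = 1.
p = 5, so q = 5/(5 - 1) = 1.25
|y|^q = 2.3347^1.25 = 2.886
f*(2.3347) = 2.886 / 1.25 = 2.3088


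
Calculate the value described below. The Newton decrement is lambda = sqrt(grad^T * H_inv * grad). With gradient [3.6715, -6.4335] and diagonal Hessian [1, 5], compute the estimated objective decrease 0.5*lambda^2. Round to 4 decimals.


Step 1: H is diagonal, so H^(-1) * g = [3.6715, -1.2867].
Step 2: g^T H^(-1) g = sum_i g_i^2 / H_ii
  = (3.6715)^2/1 + (-6.4335)^2/5
  = 13.4799 + 8.278 = 21.7579
Step 3: Objective decrease = 0.5 * g^T H^(-1) g = 10.8789


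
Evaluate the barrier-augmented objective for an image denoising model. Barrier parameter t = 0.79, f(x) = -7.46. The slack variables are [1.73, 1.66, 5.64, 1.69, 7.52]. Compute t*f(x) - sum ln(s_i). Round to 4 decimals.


Step 1: Compute log-barrier.
ln values: [0.5481, 0.5068, 1.7299, 0.5247, 2.0176]
phi = -(0.5481 + 0.5068 + 1.7299 + 0.5247 + 2.0176) = -5.3271
Step 2: Compute augmented objective.
t*f(x) = 0.79*-7.46 = -5.8934
Total = -5.8934 - 5.3271 = -11.2205


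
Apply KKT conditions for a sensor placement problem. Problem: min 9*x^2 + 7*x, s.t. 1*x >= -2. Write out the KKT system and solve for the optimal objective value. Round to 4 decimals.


Step 1: Try lambda = 0 (constraint inactive).
Stationarity: 2*9*x + 7 = 0
x* = -7/(2*9) = -7/18 = -0.3889 (rounded; the exact value -7/18 is used below)
Check constraint: 1*-0.3889 = -0.3889 >= -2 -- satisfied.
Step 2: Compute optimal value.
f(x*) = 9*(-7/18)^2 + 7*(-7/18) = -1.3611


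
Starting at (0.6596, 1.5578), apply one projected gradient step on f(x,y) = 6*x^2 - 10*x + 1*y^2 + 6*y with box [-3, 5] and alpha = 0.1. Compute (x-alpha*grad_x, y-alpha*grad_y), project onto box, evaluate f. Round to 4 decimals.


Step 1: Compute gradient at (0.6596, 1.5578).
grad_x = 2*6*0.6596 - 10 = -2.0848
grad_y = 2*1*1.5578 + 6 = 9.1156
Step 2: Gradient step.
x_raw = 0.6596 - 0.1*-2.0848 = 0.8681
y_raw = 1.5578 - 0.1*9.1156 = 0.6462
Step 3: Project onto [-3, 5].
x_proj = clip(0.8681) = 0.8681
y_proj = clip(0.6462) = 0.6462
Step 4: Evaluate f.
f(0.8681, 0.6462) = 0.1356


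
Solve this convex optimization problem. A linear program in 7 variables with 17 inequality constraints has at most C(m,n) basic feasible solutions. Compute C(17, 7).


Each vertex corresponds to some choice of n active constraints out of m, so the number of vertices is at most C(m, n) = m! / (n!(m-n)!).
m = 17, n = 7
Numerator: 17 * 16 * 15 * 14 * 13 * 12 * 11
Denominator: 7! = 5040
C(17, 7) = 19448


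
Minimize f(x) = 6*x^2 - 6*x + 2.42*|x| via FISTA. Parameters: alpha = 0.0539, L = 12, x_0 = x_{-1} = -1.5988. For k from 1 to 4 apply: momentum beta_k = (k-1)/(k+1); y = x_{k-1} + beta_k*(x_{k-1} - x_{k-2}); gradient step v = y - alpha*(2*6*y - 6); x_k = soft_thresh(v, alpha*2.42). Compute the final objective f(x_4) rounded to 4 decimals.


FISTA on f(x) = 6*x^2 - 6*x + 2.42*|x|
L = 12, alpha = 0.0539
Iteration 1: beta = 0.0, y = -1.5988 + 0.0*(-1.5988 + 1.5988) = -1.5988
  grad(y) = -25.1856, v = y - alpha*grad = -0.2413
  prox(v) = soft_thresh(-0.2413, 0.1304) = -0.1109
Iteration 2: beta = 0.3333, y = -0.1109 + 0.3333*(-0.1109 + 1.5988) = 0.3851
  grad(y) = -1.3785, v = y - alpha*grad = 0.4594
  prox(v) = soft_thresh(0.4594, 0.1304) = 0.329
Iteration 3: beta = 0.5, y = 0.329 + 0.5*(0.329 + 0.1109) = 0.5489
  grad(y) = 0.5869, v = y - alpha*grad = 0.5173
  prox(v) = soft_thresh(0.5173, 0.1304) = 0.3868
Iteration 4: beta = 0.6, y = 0.3868 + 0.6*(0.3868 - 0.329) = 0.4215
  grad(y) = -0.9414, v = y - alpha*grad = 0.4723
  prox(v) = soft_thresh(0.4723, 0.1304) = 0.3419
f(x_4) = 6*0.3419^2 - 6*0.3419 + 2.42*|0.3419| = -0.5227


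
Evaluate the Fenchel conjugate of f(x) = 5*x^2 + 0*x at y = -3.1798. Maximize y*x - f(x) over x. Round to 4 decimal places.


f*(y) = sup_x {y*x - a*x^2 - b*x} = sup_x {(y-b)*x - a*x^2}
FOC: (y - b) - 2a*x = 0 => x* = (y - b)/(2a)
x* = (-3.1798 - 0)/(2*5) = -0.318
f*(-3.1798) = (y-b)^2/(4a) = (-3.1798 - 0)^2/(4*5)
= 10.1111/20 = 0.5056


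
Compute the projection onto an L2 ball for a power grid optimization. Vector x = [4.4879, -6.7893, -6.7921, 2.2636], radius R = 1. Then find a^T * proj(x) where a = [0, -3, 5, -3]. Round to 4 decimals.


Step 1: Compute ||x|| (intermediates to 6 decimals).
||x|| = sqrt(4.4879^2 + (-6.7893)^2 + (-6.7921)^2 + 2.2636^2) = 10.839389
Step 2: Project.
Since ||x|| > R, scale = R/||x|| = 1/10.839389 = 0.092256, proj(x) = scale * x
proj(x) = [0.414036, -0.626354, -0.626612, 0.208831]
Step 3: Dot product.
a^T * proj(x) = 0*0.414036 - 3*(-0.626354) + 5*(-0.626612) - 3*0.208831 = -1.8805


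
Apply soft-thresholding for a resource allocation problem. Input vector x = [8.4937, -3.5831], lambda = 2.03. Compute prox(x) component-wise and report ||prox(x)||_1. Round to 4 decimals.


Soft-thresholding with lambda = 2.03:
prox(8.4937) = sign(8.4937)*max(|8.4937| - 2.03, 0) = 6.4637
prox(-3.5831) = sign(-3.5831)*max(|-3.5831| - 2.03, 0) = -1.5531
prox(x) = [6.4637, -1.5531]
||prox(x)||_1 = 6.4637 + 1.5531 = 8.0168


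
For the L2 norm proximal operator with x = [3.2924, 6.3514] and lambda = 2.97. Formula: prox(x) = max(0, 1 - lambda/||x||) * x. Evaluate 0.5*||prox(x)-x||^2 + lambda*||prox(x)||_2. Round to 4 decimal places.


Step 1: Compute ||x||.
||x|| = 7.154
Step 2: Compute scaling factor.
scale = max(0, 1 - 2.97/7.154) = 0.5848
Step 3: prox(x) = [1.9256, 3.7146]
||prox(x)|| = 4.184
Step 4: Proximal objective.
0.5*||prox-x||^2 = 4.4105
lambda*||prox|| = 12.4265
Total = 16.837


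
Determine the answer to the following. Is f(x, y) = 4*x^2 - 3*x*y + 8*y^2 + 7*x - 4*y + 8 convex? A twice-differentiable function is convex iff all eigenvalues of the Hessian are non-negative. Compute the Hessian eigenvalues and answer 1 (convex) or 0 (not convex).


The Hessian of f(x,y) = 4*x^2 - 3*x*y + 8*y^2 + 7*x - 4*y + 8 is:
H = [[8, -3], [-3, 16]]
Trace = 8 + 16 = 24
Determinant = 8*16 - (-3)^2 = 119
Discriminant = (24)^2 - 4*119 = 100.0
Eigenvalues: lambda_1 = 7.0, lambda_2 = 17.0
The function is convex.

1


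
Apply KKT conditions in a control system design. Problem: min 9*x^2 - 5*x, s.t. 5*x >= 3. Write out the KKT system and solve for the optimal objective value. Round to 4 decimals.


Step 1: Try lambda = 0 (constraint inactive).
x_unc = 5/(2*9) = 0.2778
Check: 5*0.2778 = 1.389 < 3 -- violated!
Step 2: Constraint must be active: 5*x = 3
x* = 3/5 = 0.6
lambda = (2*9*0.6 - 5)/5 = 1.16
Step 3: Compute optimal value.
f(x*) = 9*0.6^2 - 5*0.6 = 0.24


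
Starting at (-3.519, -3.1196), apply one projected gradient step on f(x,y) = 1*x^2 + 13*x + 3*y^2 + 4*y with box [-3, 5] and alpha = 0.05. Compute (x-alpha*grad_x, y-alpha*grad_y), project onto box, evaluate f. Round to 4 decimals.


Step 1: Compute gradient at (-3.519, -3.1196).
grad_x = 2*1*-3.519 + 13 = 5.962
grad_y = 2*3*-3.1196 + 4 = -14.7176
Step 2: Gradient step.
x_raw = -3.519 - 0.05*5.962 = -3.8171
y_raw = -3.1196 - 0.05*-14.7176 = -2.3837
Step 3: Project onto [-3, 5].
x_proj = clip(-3.8171) = -3.0
y_proj = clip(-2.3837) = -2.3837
Step 4: Evaluate f.
f(-3.0, -2.3837) = -22.4885


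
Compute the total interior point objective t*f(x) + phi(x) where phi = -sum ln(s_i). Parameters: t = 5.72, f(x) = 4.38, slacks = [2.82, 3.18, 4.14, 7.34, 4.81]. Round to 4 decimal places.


Step 1: Compute log-barrier.
ln values: [1.0367, 1.1569, 1.4207, 1.9933, 1.5707]
phi = -(1.0367 + 1.1569 + 1.4207 + 1.9933 + 1.5707) = -7.1783
Step 2: Compute augmented objective.
t*f(x) = 5.72*4.38 = 25.0536
Total = 25.0536 - 7.1783 = 17.8753


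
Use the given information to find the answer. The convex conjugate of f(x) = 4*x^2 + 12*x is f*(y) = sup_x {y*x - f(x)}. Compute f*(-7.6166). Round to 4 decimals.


f*(y) = sup_x {y*x - a*x^2 - b*x} = sup_x {(y-b)*x - a*x^2}
FOC: (y - b) - 2a*x = 0 => x* = (y - b)/(2a)
x* = (-7.6166 - 12)/(2*4) = -2.4521
f*(-7.6166) = (y-b)^2/(4a) = (-7.6166 - 12)^2/(4*4)
= 384.811/16 = 24.0507


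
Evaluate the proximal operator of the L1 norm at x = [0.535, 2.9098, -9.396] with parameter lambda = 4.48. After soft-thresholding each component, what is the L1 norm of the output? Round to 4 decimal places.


Soft-thresholding with lambda = 4.48:
prox(0.535) = sign(0.535)*max(|0.535| - 4.48, 0) = 0.0
prox(2.9098) = sign(2.9098)*max(|2.9098| - 4.48, 0) = 0.0
prox(-9.396) = sign(-9.396)*max(|-9.396| - 4.48, 0) = -4.916
prox(x) = [0.0, 0.0, -4.916]
||prox(x)||_1 = 0.0 + 0.0 + 4.916 = 4.916


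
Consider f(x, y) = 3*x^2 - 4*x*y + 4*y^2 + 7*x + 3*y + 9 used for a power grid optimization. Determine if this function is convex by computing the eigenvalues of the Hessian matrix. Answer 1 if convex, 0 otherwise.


The Hessian of f(x,y) = 3*x^2 - 4*x*y + 4*y^2 + 7*x + 3*y + 9 is:
H = [[6, -4], [-4, 8]]
Trace = 6 + 8 = 14
Determinant = 6*8 - (-4)^2 = 32
Discriminant = (14)^2 - 4*32 = 68.0
Eigenvalues: lambda_1 = 2.8769, lambda_2 = 11.1231
The function is convex.

1


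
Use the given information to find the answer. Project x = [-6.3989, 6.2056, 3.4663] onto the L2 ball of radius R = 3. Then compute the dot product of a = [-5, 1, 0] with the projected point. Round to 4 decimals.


Step 1: Compute ||x|| (intermediates to 6 decimals).
||x|| = sqrt((-6.3989)^2 + 6.2056^2 + 3.4663^2) = 9.564028
Step 2: Project.
Since ||x|| > R, scale = R/||x|| = 3/9.564028 = 0.313675, proj(x) = scale * x
proj(x) = [-2.007175, 1.946542, 1.087292]
Step 3: Dot product.
a^T * proj(x) = -5*(-2.007175) + 1*1.946542 + 0*1.087292 = 11.9824


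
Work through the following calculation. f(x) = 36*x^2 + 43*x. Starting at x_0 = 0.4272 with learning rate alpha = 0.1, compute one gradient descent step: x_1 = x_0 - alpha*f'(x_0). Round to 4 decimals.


We compute the gradient at x_0 and apply the update.
f'(x) = 72*x + 43
f'(0.4272) = 72*0.4272 + 43 = 73.7584
x_1 = 0.4272 - 0.1*73.7584 = -6.9486


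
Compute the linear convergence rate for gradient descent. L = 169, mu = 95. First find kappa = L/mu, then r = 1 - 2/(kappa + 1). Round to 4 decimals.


Step 1: Compute the condition number.
kappa = L/mu = 169/95 = 1.7789
Step 2: Compute the convergence rate.
r = 1 - 2/(kappa + 1) = 1 - 2*mu/(L + mu) = (L - mu)/(L + mu) = 74/264 = 0.2803


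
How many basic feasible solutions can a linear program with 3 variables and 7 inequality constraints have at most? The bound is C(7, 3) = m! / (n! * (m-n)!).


Each vertex corresponds to some choice of n active constraints out of m, so the number of vertices is at most C(m, n) = m! / (n!(m-n)!).
m = 7, n = 3
Numerator: 7 * 6 * 5
Denominator: 3! = 6
C(7, 3) = 35


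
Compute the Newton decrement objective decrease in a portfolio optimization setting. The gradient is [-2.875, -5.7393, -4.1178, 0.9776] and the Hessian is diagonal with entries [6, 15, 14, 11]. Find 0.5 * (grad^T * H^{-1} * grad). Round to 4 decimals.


Step 1: H is diagonal, so H^(-1) * g = [-0.4792, -0.3826, -0.2941, 0.0889].
Step 2: g^T H^(-1) g = sum_i g_i^2 / H_ii
  = (-2.875)^2/6 + (-5.7393)^2/15 + (-4.1178)^2/14 + (0.9776)^2/11
  = 1.3776 + 2.196 + 1.2112 + 0.0869 = 4.8716
Step 3: Objective decrease = 0.5 * g^T H^(-1) g = 2.4358


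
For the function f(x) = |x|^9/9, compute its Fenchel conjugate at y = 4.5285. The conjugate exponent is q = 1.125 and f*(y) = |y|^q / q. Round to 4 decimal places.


The conjugate exponent q satisfies 1/p + 1/q = 1.
p = 9, so q = 9/(9 - 1) = 1.125
|y|^q = 4.5285^1.125 = 5.4695
f*(4.5285) = 5.4695 / 1.125 = 4.8618


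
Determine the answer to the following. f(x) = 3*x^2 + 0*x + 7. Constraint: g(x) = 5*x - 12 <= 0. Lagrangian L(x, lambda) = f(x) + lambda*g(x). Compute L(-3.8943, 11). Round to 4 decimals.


Step 1: Evaluate f(x).
f(-3.8943) = 3*(-3.8943)^2 + 0*(-3.8943) + 7 = 52.4967
Step 2: Evaluate g(x).
g(-3.8943) = 5*-3.8943 - 12 = -31.4715
Step 3: Compute Lagrangian.
L = 52.4967 + 11*-31.4715 = -293.6898


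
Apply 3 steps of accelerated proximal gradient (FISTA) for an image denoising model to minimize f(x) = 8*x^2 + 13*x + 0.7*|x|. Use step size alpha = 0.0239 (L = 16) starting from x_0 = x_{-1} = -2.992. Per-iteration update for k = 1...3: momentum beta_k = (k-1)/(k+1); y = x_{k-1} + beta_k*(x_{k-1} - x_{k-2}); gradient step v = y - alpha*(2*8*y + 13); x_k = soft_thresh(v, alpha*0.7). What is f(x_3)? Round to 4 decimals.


FISTA on f(x) = 8*x^2 + 13*x + 0.7*|x|
L = 16, alpha = 0.0239
Iteration 1: beta = 0.0, y = -2.992 + 0.0*(-2.992 + 2.992) = -2.992
  grad(y) = -34.872, v = y - alpha*grad = -2.1586
  prox(v) = soft_thresh(-2.1586, 0.0167) = -2.1418
Iteration 2: beta = 0.3333, y = -2.1418 + 0.3333*(-2.1418 + 2.992) = -1.8584
  grad(y) = -16.735, v = y - alpha*grad = -1.4585
  prox(v) = soft_thresh(-1.4585, 0.0167) = -1.4417
Iteration 3: beta = 0.5, y = -1.4417 + 0.5*(-1.4417 + 2.1418) = -1.0917
  grad(y) = -4.4672, v = y - alpha*grad = -0.9849
  prox(v) = soft_thresh(-0.9849, 0.0167) = -0.9682
f(x_3) = 8*(-0.9682)^2 + 13*(-0.9682) + 0.7*|-0.9682| = -4.4096


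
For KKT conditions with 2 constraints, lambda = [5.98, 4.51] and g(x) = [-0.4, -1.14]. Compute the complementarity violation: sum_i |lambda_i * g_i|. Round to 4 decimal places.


KKT complementary slackness check:
lambda_1 * g_1 = 5.98 * -0.4 = -2.392
lambda_2 * g_2 = 4.51 * -1.14 = -5.1414
Total violation = 2.392 + 5.1414 = 7.5334


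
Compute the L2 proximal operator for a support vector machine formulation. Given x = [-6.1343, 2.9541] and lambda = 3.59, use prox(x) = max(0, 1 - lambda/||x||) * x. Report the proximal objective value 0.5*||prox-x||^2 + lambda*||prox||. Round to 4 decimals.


Step 1: Compute ||x||.
||x|| = 6.8085
Step 2: Compute scaling factor.
scale = max(0, 1 - 3.59/6.8085) = 0.4727
Step 3: prox(x) = [-2.8998, 1.3965]
||prox(x)|| = 3.2185
Step 4: Proximal objective.
0.5*||prox-x||^2 = 6.4441
lambda*||prox|| = 11.5544
Total = 17.9986


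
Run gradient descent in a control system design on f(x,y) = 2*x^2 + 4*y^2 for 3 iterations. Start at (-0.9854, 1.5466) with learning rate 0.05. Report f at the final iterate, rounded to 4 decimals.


Gradient descent on f(x,y) = 2*x^2 + 4*y^2.
Starting point: (-0.9854, 1.5466), alpha = 0.05
Step 1: grad_x = 2*2*-0.9854 = -3.9416, grad_y = 2*4*1.5466 = 12.3728
  x_1 = -0.9854 - 0.05*-3.9416 = -0.7883
  y_1 = 1.5466 - 0.05*12.3728 = 0.928
Step 2: grad_x = 2*2*-0.7883 = -3.1533, grad_y = 2*4*0.928 = 7.4237
  x_2 = -0.7883 - 0.05*-3.1533 = -0.6307
  y_2 = 0.928 - 0.05*7.4237 = 0.5568
Step 3: grad_x = 2*2*-0.6307 = -2.5226, grad_y = 2*4*0.5568 = 4.4542
  x_3 = -0.6307 - 0.05*-2.5226 = -0.5045
  y_3 = 0.5568 - 0.05*4.4542 = 0.3341
f(-0.5045, 0.3341) = 2*(-0.5045)^2 + 4*0.3341^2 = 0.9555


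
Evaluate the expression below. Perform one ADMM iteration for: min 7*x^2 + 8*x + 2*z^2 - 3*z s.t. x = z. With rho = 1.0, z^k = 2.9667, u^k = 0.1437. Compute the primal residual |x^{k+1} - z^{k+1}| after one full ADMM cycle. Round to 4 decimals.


ADMM iteration with rho = 1.0, z^k = 2.9667, u^k = 0.1437
Step 1: x-update.
Minimize 7*x^2 + 8*x + (1.0/2)*(x - 2.9667 + 0.1437)^2
FOC: (2*7 + 1.0)*x = -8 + 1.0*(2.9667 - 0.1437)
x^{k+1} = -0.3451
Step 2: z-update.
Minimize 2*z^2 - 3*z + (1.0/2)*(-0.3451 - z + 0.1437)^2
FOC: (2*2 + 1.0)*z = 3 + 1.0*(-0.3451 + 0.1437)
z^{k+1} = 0.5597
Step 3: u-update.
u^{k+1} = 0.1437 - 0.3451 - 0.5597 = -0.7611
Step 4: Primal residual = |-0.3451 - 0.5597| = 0.9048


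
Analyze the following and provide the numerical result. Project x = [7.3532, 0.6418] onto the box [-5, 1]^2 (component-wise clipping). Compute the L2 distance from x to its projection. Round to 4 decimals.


Project each component onto [-5, 1].
clip(7.3532) = 1.0, clip(0.6418) = 0.6418
Projection = [1.0, 0.6418]
Squared diffs: [40.3632, 0.0]
Distance = sqrt(40.3632) = 6.3532


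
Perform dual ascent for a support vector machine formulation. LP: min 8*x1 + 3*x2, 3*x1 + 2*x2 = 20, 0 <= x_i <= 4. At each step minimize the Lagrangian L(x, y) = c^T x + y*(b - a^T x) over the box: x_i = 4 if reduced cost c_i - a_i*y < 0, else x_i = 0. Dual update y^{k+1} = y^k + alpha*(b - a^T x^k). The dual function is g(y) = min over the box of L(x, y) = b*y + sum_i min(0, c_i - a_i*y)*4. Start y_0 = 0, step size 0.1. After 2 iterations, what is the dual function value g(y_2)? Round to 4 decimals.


Dual ascent for LP: min 8*x1 + 3*x2, 3*x1 + 2*x2 = 20, 0 <= x_i <= 4
Step 1: y^k = 0.0, reduced costs: (8.0, 3.0)
  x^k = (0.0, 0.0), subgradient = b - a^T x = 20.0
  y^{k+1} = 0.0 + 0.1*20.0 = 2.0
Step 2: y^k = 2.0, reduced costs: (2.0, -1.0)
  x^k = (0.0, 4.0), subgradient = b - a^T x = 12.0
  y^{k+1} = 2.0 + 0.1*12.0 = 3.2
Dual objective at y_2 = 3.2: reduced costs (-1.6, -3.4), box minimizer x = (4.0, 4.0)
g(y_2) = b*y + (c1 - a1*y)*x1 + (c2 - a2*y)*x2 = 20*3.2 + (-1.6)*4.0 + (-3.4)*4.0 = 64.0 - 6.4 - 13.6 = 44.0


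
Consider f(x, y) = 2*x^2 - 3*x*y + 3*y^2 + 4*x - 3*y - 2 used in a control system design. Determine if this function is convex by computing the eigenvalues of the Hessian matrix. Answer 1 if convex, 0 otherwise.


The Hessian of f(x,y) = 2*x^2 - 3*x*y + 3*y^2 + 4*x - 3*y - 2 is:
H = [[4, -3], [-3, 6]]
Trace = 4 + 6 = 10
Determinant = 4*6 - (-3)^2 = 15
Discriminant = (10)^2 - 4*15 = 40.0
Eigenvalues: lambda_1 = 1.8377, lambda_2 = 8.1623
The function is convex.

1


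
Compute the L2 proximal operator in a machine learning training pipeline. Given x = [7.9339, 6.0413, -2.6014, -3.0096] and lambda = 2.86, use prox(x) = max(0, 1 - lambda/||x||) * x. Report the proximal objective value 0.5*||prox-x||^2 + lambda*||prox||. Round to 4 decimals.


Step 1: Compute ||x||.
||x|| = 10.7363
Step 2: Compute scaling factor.
scale = max(0, 1 - 2.86/10.7363) = 0.7336
Step 3: prox(x) = [5.8204, 4.432, -1.9084, -2.2079]
||prox(x)|| = 7.8763
Step 4: Proximal objective.
0.5*||prox-x||^2 = 4.0898
lambda*||prox|| = 22.5262
Total = 26.6161


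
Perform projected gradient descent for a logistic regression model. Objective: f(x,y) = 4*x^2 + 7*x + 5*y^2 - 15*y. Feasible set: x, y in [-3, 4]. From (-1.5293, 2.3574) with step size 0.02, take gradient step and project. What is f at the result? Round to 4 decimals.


Step 1: Compute gradient at (-1.5293, 2.3574).
grad_x = 2*4*-1.5293 + 7 = -5.2344
grad_y = 2*5*2.3574 - 15 = 8.574
Step 2: Gradient step.
x_raw = -1.5293 - 0.02*-5.2344 = -1.4246
y_raw = 2.3574 - 0.02*8.574 = 2.1859
Step 3: Project onto [-3, 4].
x_proj = clip(-1.4246) = -1.4246
y_proj = clip(2.1859) = 2.1859
Step 4: Evaluate f.
f(-1.4246, 2.1859) = -10.7518


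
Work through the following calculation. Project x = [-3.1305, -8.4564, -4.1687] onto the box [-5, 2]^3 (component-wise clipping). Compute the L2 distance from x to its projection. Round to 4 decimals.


Project each component onto [-5, 2].
clip(-3.1305) = -3.1305, clip(-8.4564) = -5.0, clip(-4.1687) = -4.1687
Projection = [-3.1305, -5.0, -4.1687]
Squared diffs: [0.0, 11.9467, 0.0]
Distance = sqrt(11.9467) = 3.4564


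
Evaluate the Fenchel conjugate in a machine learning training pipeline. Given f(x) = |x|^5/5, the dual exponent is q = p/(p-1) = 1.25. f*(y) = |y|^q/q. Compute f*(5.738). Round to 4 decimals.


The conjugate exponent q satisfies 1/p + 1/q = 1.
p = 5, so q = 5/(5 - 1) = 1.25
|y|^q = 5.738^1.25 = 8.8808
f*(5.738) = 8.8808 / 1.25 = 7.1046


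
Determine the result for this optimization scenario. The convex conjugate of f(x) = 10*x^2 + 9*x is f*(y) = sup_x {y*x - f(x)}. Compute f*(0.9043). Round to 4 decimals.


f*(y) = sup_x {y*x - a*x^2 - b*x} = sup_x {(y-b)*x - a*x^2}
FOC: (y - b) - 2a*x = 0 => x* = (y - b)/(2a)
x* = (0.9043 - 9)/(2*10) = -0.4048
f*(0.9043) = (y-b)^2/(4a) = (0.9043 - 9)^2/(4*10)
= 65.5404/40 = 1.6385


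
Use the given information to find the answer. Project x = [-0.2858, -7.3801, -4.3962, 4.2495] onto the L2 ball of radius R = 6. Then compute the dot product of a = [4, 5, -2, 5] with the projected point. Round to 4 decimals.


Step 1: Compute ||x|| (intermediates to 6 decimals).
||x|| = sqrt((-0.2858)^2 + (-7.3801)^2 + (-4.3962)^2 + 4.2495^2) = 9.588138
Step 2: Project.
Since ||x|| > R, scale = R/||x|| = 6/9.588138 = 0.625773, proj(x) = scale * x
proj(x) = [-0.178846, -4.618267, -2.751023, 2.659222]
Step 3: Dot product.
a^T * proj(x) = 4*(-0.178846) + 5*(-4.618267) - 2*(-2.751023) + 5*2.659222 = -5.0086


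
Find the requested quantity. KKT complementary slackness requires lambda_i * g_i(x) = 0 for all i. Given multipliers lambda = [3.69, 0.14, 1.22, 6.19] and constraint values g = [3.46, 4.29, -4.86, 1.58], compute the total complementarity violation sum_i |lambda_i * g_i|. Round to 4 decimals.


KKT complementary slackness check:
lambda_1 * g_1 = 3.69 * 3.46 = 12.7674
lambda_2 * g_2 = 0.14 * 4.29 = 0.6006
lambda_3 * g_3 = 1.22 * -4.86 = -5.9292
lambda_4 * g_4 = 6.19 * 1.58 = 9.7802
Total violation = 12.7674 + 0.6006 + 5.9292 + 9.7802 = 29.0774


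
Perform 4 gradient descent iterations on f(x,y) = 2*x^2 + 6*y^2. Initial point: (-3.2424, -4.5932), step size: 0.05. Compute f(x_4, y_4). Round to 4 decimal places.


Gradient descent on f(x,y) = 2*x^2 + 6*y^2.
Starting point: (-3.2424, -4.5932), alpha = 0.05
Step 1: grad_x = 2*2*-3.2424 = -12.9696, grad_y = 2*6*-4.5932 = -55.1184
  x_1 = -3.2424 - 0.05*-12.9696 = -2.5939
  y_1 = -4.5932 - 0.05*-55.1184 = -1.8373
Step 2: grad_x = 2*2*-2.5939 = -10.3757, grad_y = 2*6*-1.8373 = -22.0474
  x_2 = -2.5939 - 0.05*-10.3757 = -2.0751
  y_2 = -1.8373 - 0.05*-22.0474 = -0.7349
Step 3: grad_x = 2*2*-2.0751 = -8.3005, grad_y = 2*6*-0.7349 = -8.8189
  x_3 = -2.0751 - 0.05*-8.3005 = -1.6601
  y_3 = -0.7349 - 0.05*-8.8189 = -0.294
Step 4: grad_x = 2*2*-1.6601 = -6.6404, grad_y = 2*6*-0.294 = -3.5276
  x_4 = -1.6601 - 0.05*-6.6404 = -1.3281
  y_4 = -0.294 - 0.05*-3.5276 = -0.1176
f(-1.3281, -0.1176) = 2*(-1.3281)^2 + 6*(-0.1176)^2 = 3.6106


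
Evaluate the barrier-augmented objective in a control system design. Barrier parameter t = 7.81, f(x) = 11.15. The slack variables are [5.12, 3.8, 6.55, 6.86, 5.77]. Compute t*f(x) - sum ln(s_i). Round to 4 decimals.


Step 1: Compute log-barrier.
ln values: [1.6332, 1.335, 1.8795, 1.9257, 1.7527]
phi = -(1.6332 + 1.335 + 1.8795 + 1.9257 + 1.7527) = -8.526
Step 2: Compute augmented objective.
t*f(x) = 7.81*11.15 = 87.0815
Total = 87.0815 - 8.526 = 78.5555


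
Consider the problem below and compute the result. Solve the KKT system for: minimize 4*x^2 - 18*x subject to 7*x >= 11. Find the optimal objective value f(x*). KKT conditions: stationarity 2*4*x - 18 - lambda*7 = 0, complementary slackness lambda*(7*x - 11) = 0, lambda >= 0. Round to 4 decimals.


Step 1: Try lambda = 0 (constraint inactive).
Stationarity: 2*4*x - 18 = 0
x* = 18/(2*4) = 2.25
Check constraint: 7*2.25 = 15.75 >= 11 -- satisfied.
Step 2: Compute optimal value.
f(x*) = 4*2.25^2 - 18*2.25 = -20.25


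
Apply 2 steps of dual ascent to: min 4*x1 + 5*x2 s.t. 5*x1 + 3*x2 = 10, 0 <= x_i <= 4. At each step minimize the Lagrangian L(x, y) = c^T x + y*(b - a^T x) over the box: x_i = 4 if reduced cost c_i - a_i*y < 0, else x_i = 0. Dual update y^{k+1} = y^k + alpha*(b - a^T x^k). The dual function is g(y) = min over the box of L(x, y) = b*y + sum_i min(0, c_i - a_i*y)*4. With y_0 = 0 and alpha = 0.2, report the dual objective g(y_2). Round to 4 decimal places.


Dual ascent for LP: min 4*x1 + 5*x2, 5*x1 + 3*x2 = 10, 0 <= x_i <= 4
Step 1: y^k = 0.0, reduced costs: (4.0, 5.0)
  x^k = (0.0, 0.0), subgradient = b - a^T x = 10.0
  y^{k+1} = 0.0 + 0.2*10.0 = 2.0
Step 2: y^k = 2.0, reduced costs: (-6.0, -1.0)
  x^k = (4.0, 4.0), subgradient = b - a^T x = -22.0
  y^{k+1} = 2.0 + 0.2*-22.0 = -2.4
Dual objective at y_2 = -2.4: reduced costs (16.0, 12.2), box minimizer x = (0.0, 0.0)
g(y_2) = b*y + (c1 - a1*y)*x1 + (c2 - a2*y)*x2 = 10*(-2.4) + 16.0*0.0 + 12.2*0.0 = -24.0 + 0.0 + 0.0 = -24.0


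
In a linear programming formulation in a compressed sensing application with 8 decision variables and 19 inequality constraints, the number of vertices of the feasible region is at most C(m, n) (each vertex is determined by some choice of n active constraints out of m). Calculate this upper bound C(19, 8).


Each vertex corresponds to some choice of n active constraints out of m, so the number of vertices is at most C(m, n) = m! / (n!(m-n)!).
m = 19, n = 8
Numerator: 19 * 18 * 17 * 16 * 15 * 14 * 13 * 12
Denominator: 8! = 40320
C(19, 8) = 75582


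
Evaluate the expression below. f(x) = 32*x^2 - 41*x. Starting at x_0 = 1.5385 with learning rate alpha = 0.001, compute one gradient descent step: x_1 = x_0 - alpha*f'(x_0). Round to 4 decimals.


We compute the gradient at x_0 and apply the update.
f'(x) = 64*x - 41
f'(1.5385) = 64*1.5385 - 41 = 57.464
x_1 = 1.5385 - 0.001*57.464 = 1.481


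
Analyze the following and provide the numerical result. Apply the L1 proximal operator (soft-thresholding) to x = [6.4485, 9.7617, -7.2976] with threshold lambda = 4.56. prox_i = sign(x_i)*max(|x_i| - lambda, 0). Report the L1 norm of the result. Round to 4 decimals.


Soft-thresholding with lambda = 4.56:
prox(6.4485) = sign(6.4485)*max(|6.4485| - 4.56, 0) = 1.8885
prox(9.7617) = sign(9.7617)*max(|9.7617| - 4.56, 0) = 5.2017
prox(-7.2976) = sign(-7.2976)*max(|-7.2976| - 4.56, 0) = -2.7376
prox(x) = [1.8885, 5.2017, -2.7376]
||prox(x)||_1 = 1.8885 + 5.2017 + 2.7376 = 9.8278


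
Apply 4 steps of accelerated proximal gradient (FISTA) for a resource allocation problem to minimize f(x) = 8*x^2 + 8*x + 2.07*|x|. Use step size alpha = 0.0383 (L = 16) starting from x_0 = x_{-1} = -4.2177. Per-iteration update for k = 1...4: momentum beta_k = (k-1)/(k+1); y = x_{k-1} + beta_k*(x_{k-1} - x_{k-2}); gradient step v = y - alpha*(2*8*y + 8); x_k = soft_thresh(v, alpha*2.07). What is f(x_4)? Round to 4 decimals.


FISTA on f(x) = 8*x^2 + 8*x + 2.07*|x|
L = 16, alpha = 0.0383
Iteration 1: beta = 0.0, y = -4.2177 + 0.0*(-4.2177 + 4.2177) = -4.2177
  grad(y) = -59.4832, v = y - alpha*grad = -1.9395
  prox(v) = soft_thresh(-1.9395, 0.0793) = -1.8602
Iteration 2: beta = 0.3333, y = -1.8602 + 0.3333*(-1.8602 + 4.2177) = -1.0744
  grad(y) = -9.1901, v = y - alpha*grad = -0.7224
  prox(v) = soft_thresh(-0.7224, 0.0793) = -0.6431
Iteration 3: beta = 0.5, y = -0.6431 + 0.5*(-0.6431 + 1.8602) = -0.0346
  grad(y) = 7.4468, v = y - alpha*grad = -0.3198
  prox(v) = soft_thresh(-0.3198, 0.0793) = -0.2405
Iteration 4: beta = 0.6, y = -0.2405 + 0.6*(-0.2405 + 0.6431) = 0.0011
  grad(y) = 8.017, v = y - alpha*grad = -0.306
  prox(v) = soft_thresh(-0.306, 0.0793) = -0.2267
f(x_4) = 8*(-0.2267)^2 + 8*(-0.2267) + 2.07*|-0.2267| = -0.9332


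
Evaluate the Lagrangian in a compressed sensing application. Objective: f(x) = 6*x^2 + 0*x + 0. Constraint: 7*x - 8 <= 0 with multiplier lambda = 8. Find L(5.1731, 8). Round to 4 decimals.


Step 1: Evaluate f(x).
f(5.1731) = 6*5.1731^2 + 0*5.1731 + 0 = 160.5658
Step 2: Evaluate g(x).
g(5.1731) = 7*5.1731 - 8 = 28.2117
Step 3: Compute Lagrangian.
L = 160.5658 + 8*28.2117 = 386.2594


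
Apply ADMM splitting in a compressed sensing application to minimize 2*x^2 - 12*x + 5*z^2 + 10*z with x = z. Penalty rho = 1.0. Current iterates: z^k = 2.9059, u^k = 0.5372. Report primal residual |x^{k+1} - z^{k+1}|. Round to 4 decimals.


ADMM iteration with rho = 1.0, z^k = 2.9059, u^k = 0.5372
Step 1: x-update.
Minimize 2*x^2 - 12*x + (1.0/2)*(x - 2.9059 + 0.5372)^2
FOC: (2*2 + 1.0)*x = 12 + 1.0*(2.9059 - 0.5372)
x^{k+1} = 2.8737
Step 2: z-update.
Minimize 5*z^2 + 10*z + (1.0/2)*(2.8737 - z + 0.5372)^2
FOC: (2*5 + 1.0)*z = -10 + 1.0*(2.8737 + 0.5372)
z^{k+1} = -0.599
Step 3: u-update.
u^{k+1} = 0.5372 + 2.8737 + 0.599 = 4.0099
Step 4: Primal residual = |2.8737 + 0.599| = 3.4727


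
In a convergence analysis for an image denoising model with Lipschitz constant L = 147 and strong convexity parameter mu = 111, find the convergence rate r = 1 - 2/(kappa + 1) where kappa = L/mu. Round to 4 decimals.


Step 1: Compute the condition number.
kappa = L/mu = 147/111 = 1.3243
Step 2: Compute the convergence rate.
r = 1 - 2/(kappa + 1) = 1 - 2*mu/(L + mu) = (L - mu)/(L + mu) = 36/258 = 0.1395


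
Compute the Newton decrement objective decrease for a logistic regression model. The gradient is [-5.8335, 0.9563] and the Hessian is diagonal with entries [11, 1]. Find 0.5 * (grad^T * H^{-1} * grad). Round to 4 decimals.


Step 1: H is diagonal, so H^(-1) * g = [-0.5303, 0.9563].
Step 2: g^T H^(-1) g = sum_i g_i^2 / H_ii
  = (-5.8335)^2/11 + (0.9563)^2/1
  = 3.0936 + 0.9145 = 4.0081
Step 3: Objective decrease = 0.5 * g^T H^(-1) g = 2.0041


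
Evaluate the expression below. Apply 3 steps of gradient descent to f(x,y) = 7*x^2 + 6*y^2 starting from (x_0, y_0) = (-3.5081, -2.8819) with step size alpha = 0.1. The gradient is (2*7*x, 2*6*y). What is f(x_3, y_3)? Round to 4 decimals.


Gradient descent on f(x,y) = 7*x^2 + 6*y^2.
Starting point: (-3.5081, -2.8819), alpha = 0.1
Step 1: grad_x = 2*7*-3.5081 = -49.1134, grad_y = 2*6*-2.8819 = -34.5828
  x_1 = -3.5081 - 0.1*-49.1134 = 1.4032
  y_1 = -2.8819 - 0.1*-34.5828 = 0.5764
Step 2: grad_x = 2*7*1.4032 = 19.6454, grad_y = 2*6*0.5764 = 6.9166
  x_2 = 1.4032 - 0.1*19.6454 = -0.5613
  y_2 = 0.5764 - 0.1*6.9166 = -0.1153
Step 3: grad_x = 2*7*-0.5613 = -7.8581, grad_y = 2*6*-0.1153 = -1.3833
  x_3 = -0.5613 - 0.1*-7.8581 = 0.2245
  y_3 = -0.1153 - 0.1*-1.3833 = 0.0231
f(0.2245, 0.0231) = 7*0.2245^2 + 6*0.0231^2 = 0.356


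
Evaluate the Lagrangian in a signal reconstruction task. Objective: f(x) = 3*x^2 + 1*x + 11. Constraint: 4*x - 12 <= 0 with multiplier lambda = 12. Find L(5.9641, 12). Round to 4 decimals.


Step 1: Evaluate f(x).
f(5.9641) = 3*5.9641^2 + 1*5.9641 + 11 = 123.6756
Step 2: Evaluate g(x).
g(5.9641) = 4*5.9641 - 12 = 11.8564
Step 3: Compute Lagrangian.
L = 123.6756 + 12*11.8564 = 265.9524


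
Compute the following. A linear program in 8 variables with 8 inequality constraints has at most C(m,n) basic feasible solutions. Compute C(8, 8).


Each vertex corresponds to some choice of n active constraints out of m, so the number of vertices is at most C(m, n) = m! / (n!(m-n)!).
m = 8, n = 8
Numerator: 8 * 7 * 6 * 5 * 4 * 3 * 2 * 1
Denominator: 8! = 40320
C(8, 8) = 1


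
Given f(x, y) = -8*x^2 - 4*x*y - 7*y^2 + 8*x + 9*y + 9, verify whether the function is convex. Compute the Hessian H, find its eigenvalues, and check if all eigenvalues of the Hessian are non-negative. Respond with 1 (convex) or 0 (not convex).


The Hessian of f(x,y) = -8*x^2 - 4*x*y - 7*y^2 + 8*x + 9*y + 9 is:
H = [[-16, -4], [-4, -14]]
Trace = -16 - 14 = -30
Determinant = -16*-14 - (-4)^2 = 208
Discriminant = (-30)^2 - 4*208 = 68.0
Eigenvalues: lambda_1 = -19.1231, lambda_2 = -10.8769
The function is not convex.

0


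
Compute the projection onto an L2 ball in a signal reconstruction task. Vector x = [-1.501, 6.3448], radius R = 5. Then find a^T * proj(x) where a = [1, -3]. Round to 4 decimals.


Step 1: Compute ||x|| (intermediates to 6 decimals).
||x|| = sqrt((-1.501)^2 + 6.3448^2) = 6.51993
Step 2: Project.
Since ||x|| > R, scale = R/||x|| = 5/6.51993 = 0.766879, proj(x) = scale * x
proj(x) = [-1.151085, 4.865694]
Step 3: Dot product.
a^T * proj(x) = 1*(-1.151085) - 3*4.865694 = -15.7482
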